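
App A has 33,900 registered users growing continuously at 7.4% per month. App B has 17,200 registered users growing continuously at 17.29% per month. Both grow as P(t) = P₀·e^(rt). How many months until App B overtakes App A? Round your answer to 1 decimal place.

33900·e^(0.074t) = 17200·e^(0.1729t)
33900/17200 = e^((0.1729 − 0.074)t) → ln(1.97093) = 0.0989·t
t = 0.67851 / 0.0989

t ≈ 6.9 months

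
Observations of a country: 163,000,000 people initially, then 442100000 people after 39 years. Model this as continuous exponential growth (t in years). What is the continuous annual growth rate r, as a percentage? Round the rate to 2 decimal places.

r ≈ 2.56% per year

442100000 = 163000000 · e^(r·39)
e^(39r) = 442100000/163000000 = 2.71227
r = ln(2.71227) / 39 = 0.99779 / 39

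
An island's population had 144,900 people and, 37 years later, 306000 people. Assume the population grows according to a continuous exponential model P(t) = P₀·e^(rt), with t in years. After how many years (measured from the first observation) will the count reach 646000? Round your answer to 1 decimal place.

t ≈ 74.0 years

r = ln(306000/144900) / 37 ≈ 0.020204 per year
t = ln(646000/144900) / r = 1.49476 / 0.020204 ≈ 73.984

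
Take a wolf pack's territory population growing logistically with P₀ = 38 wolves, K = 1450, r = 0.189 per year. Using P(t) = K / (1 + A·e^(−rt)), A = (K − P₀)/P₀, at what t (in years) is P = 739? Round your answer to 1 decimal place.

A = (1450 − 38)/38 = 37.15789
739 = 1450/(1 + 37.15789·e^(−0.189t)) → 1 + 37.15789·e^(−0.189t) = 1.96211
e^(−0.189t) = 0.025893 → t = ln(38.62122)/0.189 = 3.6538/0.189

t ≈ 19.3 years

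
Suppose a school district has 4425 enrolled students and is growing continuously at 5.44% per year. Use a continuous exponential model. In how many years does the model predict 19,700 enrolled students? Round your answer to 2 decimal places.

t ≈ 27.45 years

19700 = 4425 · e^(0.0544·t)
t = ln(19700/4425) / 0.0544 = ln(4.45198) / 0.0544 = 1.49335 / 0.0544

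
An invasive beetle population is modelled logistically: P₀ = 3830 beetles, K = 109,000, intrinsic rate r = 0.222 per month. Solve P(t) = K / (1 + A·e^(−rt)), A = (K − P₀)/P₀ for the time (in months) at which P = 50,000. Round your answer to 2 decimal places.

A = (109000 − 3830)/3830 = 27.45953
50000 = 109000/(1 + 27.45953·e^(−0.222t)) → 1 + 27.45953·e^(−0.222t) = 2.18
e^(−0.222t) = 0.042972 → t = ln(23.27079)/0.222 = 3.1472/0.222

t ≈ 14.18 months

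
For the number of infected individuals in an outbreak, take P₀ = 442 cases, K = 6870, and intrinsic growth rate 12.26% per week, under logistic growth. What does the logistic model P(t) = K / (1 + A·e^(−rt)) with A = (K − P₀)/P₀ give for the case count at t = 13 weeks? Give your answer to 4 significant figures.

≈ 1,737 cases

A = (6870 − 442)/442 = 14.54299
P(13) = 6870 / (1 + 14.54299·e^(−0.1226·13)) = 6870 / (1 + 14.54299·0.203152)
= 6870 / 3.95444 ≈ 1737.29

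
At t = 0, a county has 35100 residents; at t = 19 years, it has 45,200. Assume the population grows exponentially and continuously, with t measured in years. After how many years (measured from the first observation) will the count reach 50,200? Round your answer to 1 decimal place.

r = ln(45200/35100) / 19 ≈ 0.01331 per year
t = ln(50200/35100) / r = 0.35781 / 0.01331 ≈ 26.882

t ≈ 26.9 years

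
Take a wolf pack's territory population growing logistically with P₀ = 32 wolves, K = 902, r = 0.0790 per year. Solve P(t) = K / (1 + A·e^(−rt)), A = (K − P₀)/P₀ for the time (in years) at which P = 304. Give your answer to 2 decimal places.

A = (902 − 32)/32 = 27.1875
304 = 902/(1 + 27.1875·e^(−0.079t)) → 1 + 27.1875·e^(−0.079t) = 2.96711
e^(−0.079t) = 0.072353 → t = ln(13.82107)/0.079 = 2.62619/0.079

t ≈ 33.24 years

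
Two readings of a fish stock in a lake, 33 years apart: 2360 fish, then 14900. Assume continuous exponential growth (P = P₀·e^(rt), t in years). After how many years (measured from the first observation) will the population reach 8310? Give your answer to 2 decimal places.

r = ln(14900/2360) / 33 ≈ 0.055839 per year
t = ln(8310/2360) / r = 1.2588 / 0.055839 ≈ 22.543

t ≈ 22.54 years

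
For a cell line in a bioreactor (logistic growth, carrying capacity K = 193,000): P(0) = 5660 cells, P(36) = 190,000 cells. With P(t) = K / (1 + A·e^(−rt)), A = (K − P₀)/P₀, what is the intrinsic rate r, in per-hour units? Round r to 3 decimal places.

r ≈ 0.212 per hour

A = (193000 − 5660)/5660 = 33.09894
190000 = 193000/(1 + 33.09894·e^(−r·36)) → e^(−36r) = (1.01579 − 1)/33.09894 = 0.000477
r = −ln(0.000477)/36 = 7.64791/36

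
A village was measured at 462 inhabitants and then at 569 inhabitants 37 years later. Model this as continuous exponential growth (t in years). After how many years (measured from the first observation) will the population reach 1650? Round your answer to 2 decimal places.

r = ln(569/462) / 37 ≈ 0.00563 per year
t = ln(1650/462) / r = 1.27297 / 0.00563 ≈ 226.098

t ≈ 226.10 years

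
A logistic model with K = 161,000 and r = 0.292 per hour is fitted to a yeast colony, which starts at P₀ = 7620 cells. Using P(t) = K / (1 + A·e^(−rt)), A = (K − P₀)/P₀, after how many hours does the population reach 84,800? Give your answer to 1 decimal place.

A = (161000 − 7620)/7620 = 20.12861
84800 = 161000/(1 + 20.12861·e^(−0.292t)) → 1 + 20.12861·e^(−0.292t) = 1.89858
e^(−0.292t) = 0.044642 → t = ln(22.40034)/0.292 = 3.10908/0.292

t ≈ 10.6 hours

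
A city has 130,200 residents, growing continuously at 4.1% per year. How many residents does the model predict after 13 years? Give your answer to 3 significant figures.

P(13) = 130200 · e^(0.041·13) = 130200 · e^(0.533)
= 130200 · 1.70404 ≈ 221865.59

≈ 222,000 residents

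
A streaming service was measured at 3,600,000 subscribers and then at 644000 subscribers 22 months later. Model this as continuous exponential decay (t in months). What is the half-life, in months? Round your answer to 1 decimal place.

r = ln(644000/3600000) / 22 = ln(0.17889) / 22 ≈ -0.078227 per month
half-life = ln 2 / |r| = 0.69315 / 0.078227

half-life ≈ 8.9 months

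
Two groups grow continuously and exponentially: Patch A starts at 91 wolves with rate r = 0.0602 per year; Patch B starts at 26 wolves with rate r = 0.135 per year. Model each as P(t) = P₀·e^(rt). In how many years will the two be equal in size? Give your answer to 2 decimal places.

91·e^(0.0602t) = 26·e^(0.135t)
91/26 = e^((0.135 − 0.0602)t) → ln(3.5) = 0.0748·t
t = 1.25276 / 0.0748

t ≈ 16.75 years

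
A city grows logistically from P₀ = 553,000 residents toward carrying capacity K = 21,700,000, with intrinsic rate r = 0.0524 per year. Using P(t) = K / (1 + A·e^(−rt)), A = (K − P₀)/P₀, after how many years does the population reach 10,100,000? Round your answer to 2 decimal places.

A = (21700000 − 553000)/553000 = 38.24051
10100000 = 21700000/(1 + 38.24051·e^(−0.0524t)) → 1 + 38.24051·e^(−0.0524t) = 2.14851
e^(−0.0524t) = 0.030034 → t = ln(33.29561)/0.0524 = 3.50543/0.0524

t ≈ 66.90 years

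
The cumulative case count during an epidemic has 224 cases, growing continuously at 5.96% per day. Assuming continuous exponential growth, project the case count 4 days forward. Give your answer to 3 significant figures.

≈ 284 cases

P(4) = 224 · e^(0.0596·4) = 224 · e^(0.2384)
= 224 · 1.26922 ≈ 284.3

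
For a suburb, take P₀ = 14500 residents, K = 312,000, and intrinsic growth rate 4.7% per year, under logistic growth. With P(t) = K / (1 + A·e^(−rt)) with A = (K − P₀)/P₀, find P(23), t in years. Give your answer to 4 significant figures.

≈ 39,190 residents

A = (312000 − 14500)/14500 = 20.51724
P(23) = 312000 / (1 + 20.51724·e^(−0.047·23)) = 312000 / (1 + 20.51724·0.339256)
= 312000 / 7.9606 ≈ 39193.03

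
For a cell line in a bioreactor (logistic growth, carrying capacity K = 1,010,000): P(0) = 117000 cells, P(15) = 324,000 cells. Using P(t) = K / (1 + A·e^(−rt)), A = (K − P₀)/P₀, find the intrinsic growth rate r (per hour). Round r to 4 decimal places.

r ≈ 0.0855 per hour

A = (1010000 − 117000)/117000 = 7.63248
324000 = 1010000/(1 + 7.63248·e^(−r·15)) → e^(−15r) = (3.11728 − 1)/7.63248 = 0.277405
r = −ln(0.277405)/15 = 1.28228/15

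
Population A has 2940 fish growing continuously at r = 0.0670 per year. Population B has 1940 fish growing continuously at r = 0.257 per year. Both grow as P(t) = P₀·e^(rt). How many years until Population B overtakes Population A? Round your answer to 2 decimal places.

t ≈ 2.19 years

2940·e^(0.067t) = 1940·e^(0.257t)
2940/1940 = e^((0.257 − 0.067)t) → ln(1.51546) = 0.19·t
t = 0.41572 / 0.19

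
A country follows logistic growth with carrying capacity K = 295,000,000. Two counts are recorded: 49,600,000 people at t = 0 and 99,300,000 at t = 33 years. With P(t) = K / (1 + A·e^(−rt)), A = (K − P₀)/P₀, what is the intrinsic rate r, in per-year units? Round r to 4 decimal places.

r ≈ 0.0279 per year

A = (295000000 − 49600000)/49600000 = 4.94758
99300000 = 295000000/(1 + 4.94758·e^(−r·33)) → e^(−33r) = (2.9708 − 1)/4.94758 = 0.398335
r = −ln(0.398335)/33 = 0.92046/33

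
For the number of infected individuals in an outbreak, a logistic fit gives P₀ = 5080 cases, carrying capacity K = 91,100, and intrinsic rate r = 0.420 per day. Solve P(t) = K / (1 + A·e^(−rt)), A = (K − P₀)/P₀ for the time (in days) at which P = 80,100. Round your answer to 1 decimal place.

A = (91100 − 5080)/5080 = 16.93307
80100 = 91100/(1 + 16.93307·e^(−0.42t)) → 1 + 16.93307·e^(−0.42t) = 1.13733
e^(−0.42t) = 0.00811 → t = ln(123.30354)/0.42 = 4.81465/0.42

t ≈ 11.5 days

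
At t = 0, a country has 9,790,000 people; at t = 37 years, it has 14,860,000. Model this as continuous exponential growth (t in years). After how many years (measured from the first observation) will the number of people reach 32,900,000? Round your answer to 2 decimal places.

r = ln(14860000/9790000) / 37 ≈ 0.011279 per year
t = ln(32900000/9790000) / r = 1.21211 / 0.011279 ≈ 107.469

t ≈ 107.47 years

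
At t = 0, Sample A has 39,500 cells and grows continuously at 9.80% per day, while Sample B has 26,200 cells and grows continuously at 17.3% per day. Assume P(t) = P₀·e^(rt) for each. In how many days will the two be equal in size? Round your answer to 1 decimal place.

39500·e^(0.098t) = 26200·e^(0.173t)
39500/26200 = e^((0.173 − 0.098)t) → ln(1.50763) = 0.075·t
t = 0.41054 / 0.075

t ≈ 5.5 days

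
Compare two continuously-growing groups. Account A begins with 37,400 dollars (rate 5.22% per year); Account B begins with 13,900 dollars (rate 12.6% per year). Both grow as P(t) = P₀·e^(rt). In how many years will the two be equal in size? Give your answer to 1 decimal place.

t ≈ 13.4 years

37400·e^(0.0522t) = 13900·e^(0.126t)
37400/13900 = e^((0.126 − 0.0522)t) → ln(2.69065) = 0.0738·t
t = 0.98978 / 0.0738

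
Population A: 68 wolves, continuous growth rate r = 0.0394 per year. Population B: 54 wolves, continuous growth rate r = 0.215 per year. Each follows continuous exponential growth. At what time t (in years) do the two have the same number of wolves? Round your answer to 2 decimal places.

t ≈ 1.31 years

68·e^(0.0394t) = 54·e^(0.215t)
68/54 = e^((0.215 − 0.0394)t) → ln(1.25926) = 0.1756·t
t = 0.23052 / 0.1756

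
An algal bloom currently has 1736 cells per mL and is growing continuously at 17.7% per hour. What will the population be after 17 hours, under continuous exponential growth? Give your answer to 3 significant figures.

P(17) = 1736 · e^(0.177·17) = 1736 · e^(3.009)
= 1736 · 20.26712 ≈ 35183.72

≈ 35,200 cells per mL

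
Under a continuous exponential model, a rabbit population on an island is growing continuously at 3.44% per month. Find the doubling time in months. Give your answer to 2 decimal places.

doubling time ≈ 20.15 months

doubling time = ln(2) / |r| = 0.69315 / 0.0344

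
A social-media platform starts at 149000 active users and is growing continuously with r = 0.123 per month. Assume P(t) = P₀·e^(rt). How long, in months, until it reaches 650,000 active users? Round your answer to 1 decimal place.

650000 = 149000 · e^(0.123·t)
t = ln(650000/149000) / 0.123 = ln(4.36242) / 0.123 = 1.47303 / 0.123

t ≈ 12.0 months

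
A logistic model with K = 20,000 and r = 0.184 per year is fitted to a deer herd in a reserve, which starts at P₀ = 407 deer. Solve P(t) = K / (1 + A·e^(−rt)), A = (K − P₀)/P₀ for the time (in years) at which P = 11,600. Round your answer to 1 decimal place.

A = (20000 − 407)/407 = 48.14005
11600 = 20000/(1 + 48.14005·e^(−0.184t)) → 1 + 48.14005·e^(−0.184t) = 1.72414
e^(−0.184t) = 0.015042 → t = ln(66.47912)/0.184 = 4.19689/0.184

t ≈ 22.8 years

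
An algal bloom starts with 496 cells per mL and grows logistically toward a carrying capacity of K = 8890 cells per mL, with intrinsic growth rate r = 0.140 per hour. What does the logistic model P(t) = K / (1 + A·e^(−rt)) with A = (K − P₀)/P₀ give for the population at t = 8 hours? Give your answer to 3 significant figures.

≈ 1,360 cells per mL

A = (8890 − 496)/496 = 16.92339
P(8) = 8890 / (1 + 16.92339·e^(−0.14·8)) = 8890 / (1 + 16.92339·0.32628)
= 8890 / 6.52176 ≈ 1363.13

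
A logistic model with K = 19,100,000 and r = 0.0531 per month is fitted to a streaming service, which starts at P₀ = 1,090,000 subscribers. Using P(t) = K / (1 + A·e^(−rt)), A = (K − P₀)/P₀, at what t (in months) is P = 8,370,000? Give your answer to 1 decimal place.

t ≈ 48.1 months

A = (19100000 − 1090000)/1090000 = 16.52294
8370000 = 19100000/(1 + 16.52294·e^(−0.0531t)) → 1 + 16.52294·e^(−0.0531t) = 2.28196
e^(−0.0531t) = 0.077587 → t = ln(12.88881)/0.0531 = 2.55636/0.0531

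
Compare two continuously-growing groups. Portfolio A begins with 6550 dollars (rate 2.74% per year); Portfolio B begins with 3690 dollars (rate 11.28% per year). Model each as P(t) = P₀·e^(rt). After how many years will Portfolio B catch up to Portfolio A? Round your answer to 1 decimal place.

t ≈ 6.7 years

6550·e^(0.0274t) = 3690·e^(0.1128t)
6550/3690 = e^((0.1128 − 0.0274)t) → ln(1.77507) = 0.0854·t
t = 0.57384 / 0.0854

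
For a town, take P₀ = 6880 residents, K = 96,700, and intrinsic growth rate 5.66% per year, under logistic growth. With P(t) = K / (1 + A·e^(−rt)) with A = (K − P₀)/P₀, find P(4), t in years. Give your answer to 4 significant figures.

≈ 8,475 residents

A = (96700 − 6880)/6880 = 13.05523
P(4) = 96700 / (1 + 13.05523·e^(−0.0566·4)) = 96700 / (1 + 13.05523·0.797399)
= 96700 / 11.41023 ≈ 8474.85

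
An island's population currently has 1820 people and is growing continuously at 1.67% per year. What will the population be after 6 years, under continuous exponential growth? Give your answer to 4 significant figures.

P(6) = 1820 · e^(0.0167·6) = 1820 · e^(0.1002)
= 1820 · 1.10539 ≈ 2011.81

≈ 2,012 people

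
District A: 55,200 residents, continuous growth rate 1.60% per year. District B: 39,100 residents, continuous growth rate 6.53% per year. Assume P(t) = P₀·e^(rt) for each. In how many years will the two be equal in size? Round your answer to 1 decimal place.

55200·e^(0.016t) = 39100·e^(0.0653t)
55200/39100 = e^((0.0653 − 0.016)t) → ln(1.41176) = 0.0493·t
t = 0.34484 / 0.0493

t ≈ 7.0 years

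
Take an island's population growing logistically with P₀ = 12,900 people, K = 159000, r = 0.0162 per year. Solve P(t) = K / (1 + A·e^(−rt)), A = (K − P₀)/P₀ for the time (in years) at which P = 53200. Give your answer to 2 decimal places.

A = (159000 − 12900)/12900 = 11.32558
53200 = 159000/(1 + 11.32558·e^(−0.0162t)) → 1 + 11.32558·e^(−0.0162t) = 2.98872
e^(−0.0162t) = 0.175596 → t = ln(5.6949)/0.0162 = 1.73957/0.0162

t ≈ 107.38 years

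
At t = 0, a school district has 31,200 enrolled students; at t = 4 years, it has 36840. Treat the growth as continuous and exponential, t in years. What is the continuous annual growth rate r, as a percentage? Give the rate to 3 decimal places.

r ≈ 4.154% per year

36840 = 31200 · e^(r·4)
e^(4r) = 36840/31200 = 1.18077
r = ln(1.18077) / 4 = 0.16617 / 4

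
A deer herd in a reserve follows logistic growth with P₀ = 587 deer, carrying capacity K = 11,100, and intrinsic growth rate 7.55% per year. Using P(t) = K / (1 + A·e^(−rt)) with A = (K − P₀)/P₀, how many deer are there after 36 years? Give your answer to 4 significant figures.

A = (11100 − 587)/587 = 17.90971
P(36) = 11100 / (1 + 17.90971·e^(−0.0755·36)) = 11100 / (1 + 17.90971·0.066007)
= 11100 / 2.18216 ≈ 5086.7

≈ 5,087 deer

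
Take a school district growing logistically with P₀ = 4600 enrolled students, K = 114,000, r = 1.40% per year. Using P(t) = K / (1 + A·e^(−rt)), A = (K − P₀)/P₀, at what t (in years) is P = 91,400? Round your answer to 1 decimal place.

A = (114000 − 4600)/4600 = 23.78261
91400 = 114000/(1 + 23.78261·e^(−0.014t)) → 1 + 23.78261·e^(−0.014t) = 1.24726
e^(−0.014t) = 0.010397 → t = ln(96.18276)/0.014 = 4.56625/0.014

t ≈ 326.2 years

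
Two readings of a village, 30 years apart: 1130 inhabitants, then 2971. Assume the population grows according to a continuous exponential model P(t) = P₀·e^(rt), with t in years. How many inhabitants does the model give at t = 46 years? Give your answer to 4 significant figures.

≈ 4,975 inhabitants

r = ln(2971/1130) / 30 ≈ 0.032223 per year
P(46) = 1130 · e^(0.032223·46) = 1130 · 4.40282 ≈ 4975.18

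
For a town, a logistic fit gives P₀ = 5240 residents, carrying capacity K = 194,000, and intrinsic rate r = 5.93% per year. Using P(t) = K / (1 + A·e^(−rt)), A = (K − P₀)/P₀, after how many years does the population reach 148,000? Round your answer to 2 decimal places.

t ≈ 80.15 years

A = (194000 − 5240)/5240 = 36.0229
148000 = 194000/(1 + 36.0229·e^(−0.0593t)) → 1 + 36.0229·e^(−0.0593t) = 1.31081
e^(−0.0593t) = 0.008628 → t = ln(115.89977)/0.0593 = 4.75273/0.0593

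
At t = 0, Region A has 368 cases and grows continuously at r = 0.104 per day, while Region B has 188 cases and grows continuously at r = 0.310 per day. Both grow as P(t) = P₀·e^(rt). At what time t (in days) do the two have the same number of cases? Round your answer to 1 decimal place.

368·e^(0.104t) = 188·e^(0.31t)
368/188 = e^((0.31 − 0.104)t) → ln(1.95745) = 0.206·t
t = 0.67164 / 0.206

t ≈ 3.3 days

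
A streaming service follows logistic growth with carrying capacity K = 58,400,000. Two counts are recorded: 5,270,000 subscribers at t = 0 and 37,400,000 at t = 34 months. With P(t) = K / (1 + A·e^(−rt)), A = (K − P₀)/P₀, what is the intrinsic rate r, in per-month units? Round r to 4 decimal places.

r ≈ 0.0849 per month

A = (58400000 − 5270000)/5270000 = 10.08159
37400000 = 58400000/(1 + 10.08159·e^(−r·34)) → e^(−34r) = (1.5615 − 1)/10.08159 = 0.055695
r = −ln(0.055695)/34 = 2.88786/34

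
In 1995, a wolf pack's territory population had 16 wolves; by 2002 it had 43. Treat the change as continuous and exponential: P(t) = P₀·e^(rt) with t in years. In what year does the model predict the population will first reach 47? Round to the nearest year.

year 2003

r = ln(43/16) / 7 = 0.98861/7 ≈ 0.14123 per year
t = ln(47/16) / r = 1.07756/0.14123 ≈ 7.63 years after 1995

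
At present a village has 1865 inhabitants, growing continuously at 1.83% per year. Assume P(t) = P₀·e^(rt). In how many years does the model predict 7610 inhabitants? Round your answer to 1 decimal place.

7610 = 1865 · e^(0.0183·t)
t = ln(7610/1865) / 0.0183 = ln(4.08043) / 0.0183 = 1.4062 / 0.0183

t ≈ 76.8 years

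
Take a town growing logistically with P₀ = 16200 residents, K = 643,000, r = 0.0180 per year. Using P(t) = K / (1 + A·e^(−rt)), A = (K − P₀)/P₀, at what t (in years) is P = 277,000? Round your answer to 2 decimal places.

A = (643000 − 16200)/16200 = 38.69136
277000 = 643000/(1 + 38.69136·e^(−0.018t)) → 1 + 38.69136·e^(−0.018t) = 2.3213
e^(−0.018t) = 0.03415 → t = ln(29.2828)/0.018 = 3.377/0.018

t ≈ 187.61 years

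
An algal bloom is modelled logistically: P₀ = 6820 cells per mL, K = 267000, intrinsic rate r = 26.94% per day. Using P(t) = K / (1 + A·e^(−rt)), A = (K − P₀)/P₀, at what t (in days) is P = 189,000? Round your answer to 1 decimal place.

t ≈ 16.8 days

A = (267000 − 6820)/6820 = 38.14956
189000 = 267000/(1 + 38.14956·e^(−0.2694t)) → 1 + 38.14956·e^(−0.2694t) = 1.4127
e^(−0.2694t) = 0.010818 → t = ln(92.43932)/0.2694 = 4.52655/0.2694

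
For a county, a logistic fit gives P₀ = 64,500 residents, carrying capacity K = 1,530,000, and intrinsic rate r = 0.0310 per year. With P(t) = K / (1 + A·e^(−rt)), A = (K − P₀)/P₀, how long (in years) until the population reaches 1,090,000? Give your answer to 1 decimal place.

t ≈ 130.0 years

A = (1530000 − 64500)/64500 = 22.72093
1090000 = 1530000/(1 + 22.72093·e^(−0.031t)) → 1 + 22.72093·e^(−0.031t) = 1.40367
e^(−0.031t) = 0.017766 → t = ln(56.28594)/0.031 = 4.03044/0.031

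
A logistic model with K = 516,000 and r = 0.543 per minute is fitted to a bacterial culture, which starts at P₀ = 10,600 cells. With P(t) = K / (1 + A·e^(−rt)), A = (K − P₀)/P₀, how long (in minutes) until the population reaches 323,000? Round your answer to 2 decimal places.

t ≈ 8.07 minutes

A = (516000 − 10600)/10600 = 47.67925
323000 = 516000/(1 + 47.67925·e^(−0.543t)) → 1 + 47.67925·e^(−0.543t) = 1.59752
e^(−0.543t) = 0.012532 → t = ln(79.7948)/0.543 = 4.37946/0.543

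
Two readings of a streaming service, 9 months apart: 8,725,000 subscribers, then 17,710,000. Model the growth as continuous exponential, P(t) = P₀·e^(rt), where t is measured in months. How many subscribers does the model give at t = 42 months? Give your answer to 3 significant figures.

≈ 237,000,000 subscribers

r = ln(17710000/8725000) / 9 ≈ 0.07866 per month
P(42) = 8725000 · e^(0.07866·42) = 8725000 · 27.2133 ≈ 237436066.14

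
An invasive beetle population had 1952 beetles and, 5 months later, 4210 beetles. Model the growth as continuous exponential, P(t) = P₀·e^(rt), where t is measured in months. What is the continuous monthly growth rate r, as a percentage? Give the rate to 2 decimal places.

r ≈ 15.37% per month

4210 = 1952 · e^(r·5)
e^(5r) = 4210/1952 = 2.15676
r = ln(2.15676) / 5 = 0.76861 / 5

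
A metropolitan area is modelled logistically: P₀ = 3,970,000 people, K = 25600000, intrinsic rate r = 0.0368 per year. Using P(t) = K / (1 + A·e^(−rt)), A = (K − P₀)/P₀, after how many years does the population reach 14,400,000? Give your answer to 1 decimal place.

t ≈ 52.9 years

A = (25600000 − 3970000)/3970000 = 5.44836
14400000 = 25600000/(1 + 5.44836·e^(−0.0368t)) → 1 + 5.44836·e^(−0.0368t) = 1.77778
e^(−0.0368t) = 0.142754 → t = ln(7.00504)/0.0368 = 1.94663/0.0368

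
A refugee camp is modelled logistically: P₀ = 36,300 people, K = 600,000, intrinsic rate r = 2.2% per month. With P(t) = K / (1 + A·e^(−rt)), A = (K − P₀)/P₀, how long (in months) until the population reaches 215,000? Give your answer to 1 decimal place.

t ≈ 98.2 months

A = (600000 − 36300)/36300 = 15.52893
215000 = 600000/(1 + 15.52893·e^(−0.022t)) → 1 + 15.52893·e^(−0.022t) = 2.7907
e^(−0.022t) = 0.115314 → t = ln(8.672)/0.022 = 2.1601/0.022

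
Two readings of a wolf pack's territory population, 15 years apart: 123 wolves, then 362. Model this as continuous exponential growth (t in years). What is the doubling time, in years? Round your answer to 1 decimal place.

doubling time ≈ 9.6 years

r = ln(362/123) / 15 = ln(2.94309) / 15 ≈ 0.071964 per year
doubling time = ln 2 / |r| = 0.69315 / 0.071964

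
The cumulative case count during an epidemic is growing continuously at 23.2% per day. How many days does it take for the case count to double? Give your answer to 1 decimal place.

doubling time ≈ 3.0 days

doubling time = ln(2) / |r| = 0.69315 / 0.232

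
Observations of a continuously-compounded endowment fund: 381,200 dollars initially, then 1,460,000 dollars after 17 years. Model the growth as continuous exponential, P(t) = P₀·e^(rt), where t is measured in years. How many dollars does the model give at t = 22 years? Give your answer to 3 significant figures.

≈ 2,170,000 dollars

r = ln(1460000/381200) / 17 ≈ 0.078992 per year
P(22) = 381200 · e^(0.078992·22) = 381200 · 5.68499 ≈ 2167116.49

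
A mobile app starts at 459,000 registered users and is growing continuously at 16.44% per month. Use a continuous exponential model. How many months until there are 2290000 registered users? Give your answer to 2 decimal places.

2290000 = 459000 · e^(0.1644·t)
t = ln(2290000/459000) / 0.1644 = ln(4.98911) / 0.1644 = 1.60726 / 0.1644

t ≈ 9.78 months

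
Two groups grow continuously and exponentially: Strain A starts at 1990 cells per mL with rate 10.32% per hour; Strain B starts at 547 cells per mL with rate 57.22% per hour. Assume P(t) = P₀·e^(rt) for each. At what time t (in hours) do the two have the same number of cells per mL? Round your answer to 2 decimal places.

1990·e^(0.1032t) = 547·e^(0.5722t)
1990/547 = e^((0.5722 − 0.1032)t) → ln(3.63803) = 0.469·t
t = 1.29144 / 0.469

t ≈ 2.75 hours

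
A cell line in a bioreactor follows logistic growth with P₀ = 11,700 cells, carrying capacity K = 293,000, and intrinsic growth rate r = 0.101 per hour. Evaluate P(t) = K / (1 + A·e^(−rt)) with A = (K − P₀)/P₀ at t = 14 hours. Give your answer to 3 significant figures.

A = (293000 − 11700)/11700 = 24.04274
P(14) = 293000 / (1 + 24.04274·e^(−0.101·14)) = 293000 / (1 + 24.04274·0.243169)
= 293000 / 6.84644 ≈ 42795.97

≈ 42,800 cells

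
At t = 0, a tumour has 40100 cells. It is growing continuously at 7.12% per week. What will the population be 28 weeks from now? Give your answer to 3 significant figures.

≈ 294,000 cells

P(28) = 40100 · e^(0.0712·28) = 40100 · e^(1.9936)
= 40100 · 7.34192 ≈ 294410.88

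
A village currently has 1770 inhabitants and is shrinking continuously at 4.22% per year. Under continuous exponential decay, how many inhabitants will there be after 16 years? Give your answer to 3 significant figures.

≈ 901 inhabitants

P(16) = 1770 · e^(-0.0422·16) = 1770 · e^(-0.6752)
= 1770 · 0.50905 ≈ 901.03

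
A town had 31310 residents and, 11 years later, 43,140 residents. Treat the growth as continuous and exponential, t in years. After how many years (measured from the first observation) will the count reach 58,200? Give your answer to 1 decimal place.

r = ln(43140/31310) / 11 ≈ 0.029138 per year
t = ln(58200/31310) / r = 0.61995 / 0.029138 ≈ 21.277

t ≈ 21.3 years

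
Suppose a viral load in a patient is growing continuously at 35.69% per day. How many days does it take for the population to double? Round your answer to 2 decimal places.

doubling time = ln(2) / |r| = 0.69315 / 0.3569

doubling time ≈ 1.94 days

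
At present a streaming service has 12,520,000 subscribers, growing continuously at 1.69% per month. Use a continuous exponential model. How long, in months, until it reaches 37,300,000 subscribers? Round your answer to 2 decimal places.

t ≈ 64.60 months

37300000 = 12520000 · e^(0.0169·t)
t = ln(37300000/12520000) / 0.0169 = ln(2.97923) / 0.0169 = 1.09167 / 0.0169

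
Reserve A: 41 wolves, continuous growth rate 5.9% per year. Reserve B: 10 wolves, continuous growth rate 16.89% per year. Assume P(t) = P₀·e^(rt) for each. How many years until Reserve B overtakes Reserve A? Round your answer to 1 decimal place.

t ≈ 12.8 years

41·e^(0.059t) = 10·e^(0.1689t)
41/10 = e^((0.1689 − 0.059)t) → ln(4.1) = 0.1099·t
t = 1.41099 / 0.1099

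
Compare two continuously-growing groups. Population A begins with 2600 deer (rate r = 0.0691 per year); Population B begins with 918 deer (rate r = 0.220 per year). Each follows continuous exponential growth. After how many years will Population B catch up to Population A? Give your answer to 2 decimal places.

t ≈ 6.90 years

2600·e^(0.0691t) = 918·e^(0.22t)
2600/918 = e^((0.22 − 0.0691)t) → ln(2.83224) = 0.1509·t
t = 1.04107 / 0.1509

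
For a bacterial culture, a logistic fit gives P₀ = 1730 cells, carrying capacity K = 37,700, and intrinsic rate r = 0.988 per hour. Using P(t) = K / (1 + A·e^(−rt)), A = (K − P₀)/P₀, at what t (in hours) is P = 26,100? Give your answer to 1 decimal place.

A = (37700 − 1730)/1730 = 20.79191
26100 = 37700/(1 + 20.79191·e^(−0.988t)) → 1 + 20.79191·e^(−0.988t) = 1.44444
e^(−0.988t) = 0.021376 → t = ln(46.78179)/0.988 = 3.84549/0.988

t ≈ 3.9 hours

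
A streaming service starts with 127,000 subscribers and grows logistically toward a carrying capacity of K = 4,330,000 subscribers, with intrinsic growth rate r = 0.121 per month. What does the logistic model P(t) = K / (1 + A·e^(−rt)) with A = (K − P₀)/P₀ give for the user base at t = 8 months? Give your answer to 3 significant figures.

A = (4330000 − 127000)/127000 = 33.09449
P(8) = 4330000 / (1 + 33.09449·e^(−0.121·8)) = 4330000 / (1 + 33.09449·0.379842)
= 4330000 / 13.57068 ≈ 319070.34

≈ 319,000 subscribers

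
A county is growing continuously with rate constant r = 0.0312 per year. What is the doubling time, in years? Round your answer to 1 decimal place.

doubling time ≈ 22.2 years

doubling time = ln(2) / |r| = 0.69315 / 0.0312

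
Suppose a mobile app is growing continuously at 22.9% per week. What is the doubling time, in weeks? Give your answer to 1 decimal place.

doubling time ≈ 3.0 weeks

doubling time = ln(2) / |r| = 0.69315 / 0.229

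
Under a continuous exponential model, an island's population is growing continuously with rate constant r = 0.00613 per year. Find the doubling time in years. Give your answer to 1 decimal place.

doubling time = ln(2) / |r| = 0.69315 / 0.00613

doubling time ≈ 113.1 years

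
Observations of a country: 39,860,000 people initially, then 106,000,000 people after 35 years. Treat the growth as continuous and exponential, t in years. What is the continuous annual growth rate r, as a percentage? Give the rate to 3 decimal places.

r ≈ 2.794% per year

106000000 = 39860000 · e^(r·35)
e^(35r) = 106000000/39860000 = 2.65931
r = ln(2.65931) / 35 = 0.97807 / 35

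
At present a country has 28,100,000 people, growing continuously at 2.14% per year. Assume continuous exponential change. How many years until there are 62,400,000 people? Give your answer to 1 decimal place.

62400000 = 28100000 · e^(0.0214·t)
t = ln(62400000/28100000) / 0.0214 = ln(2.22064) / 0.0214 = 0.7978 / 0.0214

t ≈ 37.3 years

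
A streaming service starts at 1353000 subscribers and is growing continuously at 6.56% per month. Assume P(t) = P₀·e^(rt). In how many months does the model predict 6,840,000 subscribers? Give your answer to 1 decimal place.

6840000 = 1353000 · e^(0.0656·t)
t = ln(6840000/1353000) / 0.0656 = ln(5.05543) / 0.0656 = 1.62046 / 0.0656

t ≈ 24.7 months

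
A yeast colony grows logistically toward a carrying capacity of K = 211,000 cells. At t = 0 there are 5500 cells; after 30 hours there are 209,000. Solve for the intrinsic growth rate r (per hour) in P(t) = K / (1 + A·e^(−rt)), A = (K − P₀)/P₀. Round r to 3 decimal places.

r ≈ 0.276 per hour

A = (211000 − 5500)/5500 = 37.36364
209000 = 211000/(1 + 37.36364·e^(−r·30)) → e^(−30r) = (1.00957 − 1)/37.36364 = 0.000256
r = −ln(0.000256)/30 = 8.26989/30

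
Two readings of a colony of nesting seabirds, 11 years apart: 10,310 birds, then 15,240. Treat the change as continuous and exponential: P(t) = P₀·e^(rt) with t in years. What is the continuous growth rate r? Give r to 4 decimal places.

r ≈ 0.0355 per year

15240 = 10310 · e^(r·11)
e^(11r) = 15240/10310 = 1.47818
r = ln(1.47818) / 11 = 0.39081 / 11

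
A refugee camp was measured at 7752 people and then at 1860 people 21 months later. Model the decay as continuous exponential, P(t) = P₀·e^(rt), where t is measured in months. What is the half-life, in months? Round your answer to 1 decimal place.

r = ln(1860/7752) / 21 = ln(0.23994) / 21 ≈ -0.06797 per month
half-life = ln 2 / |r| = 0.69315 / 0.06797

half-life ≈ 10.2 months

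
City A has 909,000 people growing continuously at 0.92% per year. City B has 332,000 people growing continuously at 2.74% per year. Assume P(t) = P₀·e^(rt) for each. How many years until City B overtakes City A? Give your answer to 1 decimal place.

909000·e^(0.0092t) = 332000·e^(0.0274t)
909000/332000 = e^((0.0274 − 0.0092)t) → ln(2.73795) = 0.0182·t
t = 1.00721 / 0.0182

t ≈ 55.3 years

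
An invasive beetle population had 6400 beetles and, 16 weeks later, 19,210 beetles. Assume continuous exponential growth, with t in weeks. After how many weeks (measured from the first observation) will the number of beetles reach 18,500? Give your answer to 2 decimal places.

r = ln(19210/6400) / 16 ≈ 0.068696 per week
t = ln(18500/6400) / r = 1.06147 / 0.068696 ≈ 15.452

t ≈ 15.45 weeks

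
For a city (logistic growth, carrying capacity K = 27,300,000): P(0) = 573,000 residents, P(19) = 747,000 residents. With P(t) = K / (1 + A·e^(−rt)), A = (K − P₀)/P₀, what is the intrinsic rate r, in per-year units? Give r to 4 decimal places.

r ≈ 0.0143 per year

A = (27300000 − 573000)/573000 = 46.64398
747000 = 27300000/(1 + 46.64398·e^(−r·19)) → e^(−19r) = (36.54618 − 1)/46.64398 = 0.762074
r = −ln(0.762074)/19 = 0.27171/19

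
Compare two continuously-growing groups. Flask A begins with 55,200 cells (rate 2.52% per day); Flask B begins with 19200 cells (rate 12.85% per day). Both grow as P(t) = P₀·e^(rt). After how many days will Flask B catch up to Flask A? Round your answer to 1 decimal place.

55200·e^(0.0252t) = 19200·e^(0.1285t)
55200/19200 = e^((0.1285 − 0.0252)t) → ln(2.875) = 0.1033·t
t = 1.05605 / 0.1033

t ≈ 10.2 days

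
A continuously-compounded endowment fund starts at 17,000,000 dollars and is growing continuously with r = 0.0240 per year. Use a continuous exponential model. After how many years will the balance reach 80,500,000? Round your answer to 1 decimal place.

t ≈ 64.8 years

80500000 = 17000000 · e^(0.024·t)
t = ln(80500000/17000000) / 0.024 = ln(4.73529) / 0.024 = 1.55504 / 0.024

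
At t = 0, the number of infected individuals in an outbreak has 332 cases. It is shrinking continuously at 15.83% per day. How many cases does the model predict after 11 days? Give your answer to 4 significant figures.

P(11) = 332 · e^(-0.1583·11) = 332 · e^(-1.7413)
= 332 · 0.17529 ≈ 58.2

≈ 58.20 cases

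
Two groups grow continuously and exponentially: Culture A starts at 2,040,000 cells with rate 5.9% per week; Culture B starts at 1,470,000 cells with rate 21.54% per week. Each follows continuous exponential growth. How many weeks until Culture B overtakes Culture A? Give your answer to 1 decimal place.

2040000·e^(0.059t) = 1470000·e^(0.2154t)
2040000/1470000 = e^((0.2154 − 0.059)t) → ln(1.38776) = 0.1564·t
t = 0.32769 / 0.1564

t ≈ 2.1 weeks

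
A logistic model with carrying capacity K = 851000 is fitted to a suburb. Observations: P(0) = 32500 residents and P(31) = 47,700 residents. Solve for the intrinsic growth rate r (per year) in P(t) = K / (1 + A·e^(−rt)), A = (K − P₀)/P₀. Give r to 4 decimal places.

A = (851000 − 32500)/32500 = 25.18462
47700 = 851000/(1 + 25.18462·e^(−r·31)) → e^(−31r) = (17.84067 − 1)/25.18462 = 0.668689
r = −ln(0.668689)/31 = 0.40244/31

r ≈ 0.0130 per year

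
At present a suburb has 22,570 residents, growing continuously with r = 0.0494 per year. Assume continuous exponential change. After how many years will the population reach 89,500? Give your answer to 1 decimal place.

89500 = 22570 · e^(0.0494·t)
t = ln(89500/22570) / 0.0494 = ln(3.96544) / 0.0494 = 1.37762 / 0.0494

t ≈ 27.9 years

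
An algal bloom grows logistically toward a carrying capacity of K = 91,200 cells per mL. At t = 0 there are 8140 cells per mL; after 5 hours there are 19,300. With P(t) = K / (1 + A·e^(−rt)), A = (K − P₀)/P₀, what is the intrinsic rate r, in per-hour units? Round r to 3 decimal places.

A = (91200 − 8140)/8140 = 10.20393
19300 = 91200/(1 + 10.20393·e^(−r·5)) → e^(−5r) = (4.72539 − 1)/10.20393 = 0.365093
r = −ln(0.365093)/5 = 1.0076/5

r ≈ 0.202 per hour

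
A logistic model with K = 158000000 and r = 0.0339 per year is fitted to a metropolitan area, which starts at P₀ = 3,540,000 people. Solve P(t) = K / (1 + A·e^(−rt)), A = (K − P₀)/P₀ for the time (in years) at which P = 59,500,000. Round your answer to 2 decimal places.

A = (158000000 − 3540000)/3540000 = 43.63277
59500000 = 158000000/(1 + 43.63277·e^(−0.0339t)) → 1 + 43.63277·e^(−0.0339t) = 2.65546
e^(−0.0339t) = 0.037941 → t = ln(26.35685)/0.0339 = 3.27173/0.0339

t ≈ 96.51 years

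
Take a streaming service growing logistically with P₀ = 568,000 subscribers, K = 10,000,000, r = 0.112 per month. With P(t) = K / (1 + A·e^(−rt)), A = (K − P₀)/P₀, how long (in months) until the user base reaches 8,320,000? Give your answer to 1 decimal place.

A = (10000000 − 568000)/568000 = 16.60563
8320000 = 10000000/(1 + 16.60563·e^(−0.112t)) → 1 + 16.60563·e^(−0.112t) = 1.20192
e^(−0.112t) = 0.01216 → t = ln(82.23742)/0.112 = 4.40961/0.112

t ≈ 39.4 months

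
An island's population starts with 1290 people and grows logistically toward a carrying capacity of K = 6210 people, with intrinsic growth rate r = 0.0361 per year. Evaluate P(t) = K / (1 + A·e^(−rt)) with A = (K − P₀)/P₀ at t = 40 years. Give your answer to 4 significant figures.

A = (6210 − 1290)/1290 = 3.81395
P(40) = 6210 / (1 + 3.81395·e^(−0.0361·40)) = 6210 / (1 + 3.81395·0.235982)
= 6210 / 1.90002 ≈ 3268.38

≈ 3,268 people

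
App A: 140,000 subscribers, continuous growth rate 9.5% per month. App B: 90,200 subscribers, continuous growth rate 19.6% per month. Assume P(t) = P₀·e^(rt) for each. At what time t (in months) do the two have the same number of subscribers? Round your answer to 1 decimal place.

t ≈ 4.4 months

140000·e^(0.095t) = 90200·e^(0.196t)
140000/90200 = e^((0.196 − 0.095)t) → ln(1.55211) = 0.101·t
t = 0.43961 / 0.101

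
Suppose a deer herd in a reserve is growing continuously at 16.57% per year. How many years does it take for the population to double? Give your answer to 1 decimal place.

doubling time = ln(2) / |r| = 0.69315 / 0.1657

doubling time ≈ 4.2 years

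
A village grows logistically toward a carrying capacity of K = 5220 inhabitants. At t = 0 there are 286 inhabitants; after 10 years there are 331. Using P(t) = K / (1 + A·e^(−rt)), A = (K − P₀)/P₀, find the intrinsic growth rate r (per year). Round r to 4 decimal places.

r ≈ 0.0155 per year

A = (5220 − 286)/286 = 17.25175
331 = 5220/(1 + 17.25175·e^(−r·10)) → e^(−10r) = (15.77039 − 1)/17.25175 = 0.856168
r = −ln(0.856168)/10 = 0.15529/10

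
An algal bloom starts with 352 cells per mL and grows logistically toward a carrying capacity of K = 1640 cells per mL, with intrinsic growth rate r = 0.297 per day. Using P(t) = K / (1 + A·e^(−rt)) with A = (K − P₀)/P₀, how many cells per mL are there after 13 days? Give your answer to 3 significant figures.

≈ 1,520 cells per mL

A = (1640 − 352)/352 = 3.65909
P(13) = 1640 / (1 + 3.65909·e^(−0.297·13)) = 1640 / (1 + 3.65909·0.021047)
= 1640 / 1.07701 ≈ 1522.73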